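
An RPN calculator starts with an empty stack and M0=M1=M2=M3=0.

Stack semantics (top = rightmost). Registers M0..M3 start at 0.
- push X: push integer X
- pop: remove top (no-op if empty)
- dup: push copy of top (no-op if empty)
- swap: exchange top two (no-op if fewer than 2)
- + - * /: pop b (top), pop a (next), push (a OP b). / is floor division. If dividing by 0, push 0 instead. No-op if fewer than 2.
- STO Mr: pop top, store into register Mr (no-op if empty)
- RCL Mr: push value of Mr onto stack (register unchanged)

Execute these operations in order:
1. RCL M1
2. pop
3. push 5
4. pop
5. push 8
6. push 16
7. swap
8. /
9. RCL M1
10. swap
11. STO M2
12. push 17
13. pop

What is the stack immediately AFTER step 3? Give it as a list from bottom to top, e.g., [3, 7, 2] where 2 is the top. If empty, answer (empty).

After op 1 (RCL M1): stack=[0] mem=[0,0,0,0]
After op 2 (pop): stack=[empty] mem=[0,0,0,0]
After op 3 (push 5): stack=[5] mem=[0,0,0,0]

[5]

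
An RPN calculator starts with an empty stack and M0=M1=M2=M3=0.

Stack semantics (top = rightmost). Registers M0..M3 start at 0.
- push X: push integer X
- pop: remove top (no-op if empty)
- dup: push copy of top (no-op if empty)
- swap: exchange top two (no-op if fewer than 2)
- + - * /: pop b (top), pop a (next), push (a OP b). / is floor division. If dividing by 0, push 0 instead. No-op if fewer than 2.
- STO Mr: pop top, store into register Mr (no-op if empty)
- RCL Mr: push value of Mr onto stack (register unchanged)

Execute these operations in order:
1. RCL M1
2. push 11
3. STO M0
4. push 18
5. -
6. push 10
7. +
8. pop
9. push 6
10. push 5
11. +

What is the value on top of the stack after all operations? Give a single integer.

After op 1 (RCL M1): stack=[0] mem=[0,0,0,0]
After op 2 (push 11): stack=[0,11] mem=[0,0,0,0]
After op 3 (STO M0): stack=[0] mem=[11,0,0,0]
After op 4 (push 18): stack=[0,18] mem=[11,0,0,0]
After op 5 (-): stack=[-18] mem=[11,0,0,0]
After op 6 (push 10): stack=[-18,10] mem=[11,0,0,0]
After op 7 (+): stack=[-8] mem=[11,0,0,0]
After op 8 (pop): stack=[empty] mem=[11,0,0,0]
After op 9 (push 6): stack=[6] mem=[11,0,0,0]
After op 10 (push 5): stack=[6,5] mem=[11,0,0,0]
After op 11 (+): stack=[11] mem=[11,0,0,0]

Answer: 11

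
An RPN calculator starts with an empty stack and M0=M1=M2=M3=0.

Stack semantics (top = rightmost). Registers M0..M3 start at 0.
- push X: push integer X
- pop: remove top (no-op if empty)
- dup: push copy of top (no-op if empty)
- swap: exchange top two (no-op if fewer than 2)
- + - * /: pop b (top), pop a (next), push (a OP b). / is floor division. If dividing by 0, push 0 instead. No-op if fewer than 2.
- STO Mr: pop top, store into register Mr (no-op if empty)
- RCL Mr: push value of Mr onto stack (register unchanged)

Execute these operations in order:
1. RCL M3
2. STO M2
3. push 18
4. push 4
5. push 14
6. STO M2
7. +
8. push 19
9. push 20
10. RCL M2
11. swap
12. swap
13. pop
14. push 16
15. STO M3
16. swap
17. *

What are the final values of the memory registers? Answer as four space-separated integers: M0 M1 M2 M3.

After op 1 (RCL M3): stack=[0] mem=[0,0,0,0]
After op 2 (STO M2): stack=[empty] mem=[0,0,0,0]
After op 3 (push 18): stack=[18] mem=[0,0,0,0]
After op 4 (push 4): stack=[18,4] mem=[0,0,0,0]
After op 5 (push 14): stack=[18,4,14] mem=[0,0,0,0]
After op 6 (STO M2): stack=[18,4] mem=[0,0,14,0]
After op 7 (+): stack=[22] mem=[0,0,14,0]
After op 8 (push 19): stack=[22,19] mem=[0,0,14,0]
After op 9 (push 20): stack=[22,19,20] mem=[0,0,14,0]
After op 10 (RCL M2): stack=[22,19,20,14] mem=[0,0,14,0]
After op 11 (swap): stack=[22,19,14,20] mem=[0,0,14,0]
After op 12 (swap): stack=[22,19,20,14] mem=[0,0,14,0]
After op 13 (pop): stack=[22,19,20] mem=[0,0,14,0]
After op 14 (push 16): stack=[22,19,20,16] mem=[0,0,14,0]
After op 15 (STO M3): stack=[22,19,20] mem=[0,0,14,16]
After op 16 (swap): stack=[22,20,19] mem=[0,0,14,16]
After op 17 (*): stack=[22,380] mem=[0,0,14,16]

Answer: 0 0 14 16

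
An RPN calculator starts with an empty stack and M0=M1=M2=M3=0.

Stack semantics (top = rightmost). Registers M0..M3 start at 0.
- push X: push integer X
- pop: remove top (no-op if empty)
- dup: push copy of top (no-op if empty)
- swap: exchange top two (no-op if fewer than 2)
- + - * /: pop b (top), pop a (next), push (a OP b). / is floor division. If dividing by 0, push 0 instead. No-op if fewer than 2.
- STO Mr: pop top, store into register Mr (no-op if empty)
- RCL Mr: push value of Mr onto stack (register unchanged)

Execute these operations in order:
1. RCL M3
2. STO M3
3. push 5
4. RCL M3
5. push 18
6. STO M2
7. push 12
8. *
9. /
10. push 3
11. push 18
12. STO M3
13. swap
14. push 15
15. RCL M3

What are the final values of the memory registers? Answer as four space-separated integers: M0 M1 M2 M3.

Answer: 0 0 18 18

Derivation:
After op 1 (RCL M3): stack=[0] mem=[0,0,0,0]
After op 2 (STO M3): stack=[empty] mem=[0,0,0,0]
After op 3 (push 5): stack=[5] mem=[0,0,0,0]
After op 4 (RCL M3): stack=[5,0] mem=[0,0,0,0]
After op 5 (push 18): stack=[5,0,18] mem=[0,0,0,0]
After op 6 (STO M2): stack=[5,0] mem=[0,0,18,0]
After op 7 (push 12): stack=[5,0,12] mem=[0,0,18,0]
After op 8 (*): stack=[5,0] mem=[0,0,18,0]
After op 9 (/): stack=[0] mem=[0,0,18,0]
After op 10 (push 3): stack=[0,3] mem=[0,0,18,0]
After op 11 (push 18): stack=[0,3,18] mem=[0,0,18,0]
After op 12 (STO M3): stack=[0,3] mem=[0,0,18,18]
After op 13 (swap): stack=[3,0] mem=[0,0,18,18]
After op 14 (push 15): stack=[3,0,15] mem=[0,0,18,18]
After op 15 (RCL M3): stack=[3,0,15,18] mem=[0,0,18,18]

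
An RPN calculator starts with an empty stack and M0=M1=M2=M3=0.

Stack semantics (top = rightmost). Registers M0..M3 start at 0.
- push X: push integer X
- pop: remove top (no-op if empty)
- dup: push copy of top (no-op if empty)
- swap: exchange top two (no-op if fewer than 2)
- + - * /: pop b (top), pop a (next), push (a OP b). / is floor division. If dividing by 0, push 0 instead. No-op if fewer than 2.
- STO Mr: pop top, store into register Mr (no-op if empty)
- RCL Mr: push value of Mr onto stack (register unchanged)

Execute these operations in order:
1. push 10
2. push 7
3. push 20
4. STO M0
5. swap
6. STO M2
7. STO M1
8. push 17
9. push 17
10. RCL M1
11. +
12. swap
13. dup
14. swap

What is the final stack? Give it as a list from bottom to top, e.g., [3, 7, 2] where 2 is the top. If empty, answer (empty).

After op 1 (push 10): stack=[10] mem=[0,0,0,0]
After op 2 (push 7): stack=[10,7] mem=[0,0,0,0]
After op 3 (push 20): stack=[10,7,20] mem=[0,0,0,0]
After op 4 (STO M0): stack=[10,7] mem=[20,0,0,0]
After op 5 (swap): stack=[7,10] mem=[20,0,0,0]
After op 6 (STO M2): stack=[7] mem=[20,0,10,0]
After op 7 (STO M1): stack=[empty] mem=[20,7,10,0]
After op 8 (push 17): stack=[17] mem=[20,7,10,0]
After op 9 (push 17): stack=[17,17] mem=[20,7,10,0]
After op 10 (RCL M1): stack=[17,17,7] mem=[20,7,10,0]
After op 11 (+): stack=[17,24] mem=[20,7,10,0]
After op 12 (swap): stack=[24,17] mem=[20,7,10,0]
After op 13 (dup): stack=[24,17,17] mem=[20,7,10,0]
After op 14 (swap): stack=[24,17,17] mem=[20,7,10,0]

Answer: [24, 17, 17]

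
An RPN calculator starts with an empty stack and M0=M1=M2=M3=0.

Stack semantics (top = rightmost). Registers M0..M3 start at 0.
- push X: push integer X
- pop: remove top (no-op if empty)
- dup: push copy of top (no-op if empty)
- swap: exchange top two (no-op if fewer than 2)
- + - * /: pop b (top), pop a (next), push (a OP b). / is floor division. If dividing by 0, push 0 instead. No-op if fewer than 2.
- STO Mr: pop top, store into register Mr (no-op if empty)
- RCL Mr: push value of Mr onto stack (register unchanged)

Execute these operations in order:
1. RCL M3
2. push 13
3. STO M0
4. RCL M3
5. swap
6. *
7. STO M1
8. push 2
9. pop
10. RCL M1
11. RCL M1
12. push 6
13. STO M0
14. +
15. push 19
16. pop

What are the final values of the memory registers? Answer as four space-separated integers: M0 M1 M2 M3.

Answer: 6 0 0 0

Derivation:
After op 1 (RCL M3): stack=[0] mem=[0,0,0,0]
After op 2 (push 13): stack=[0,13] mem=[0,0,0,0]
After op 3 (STO M0): stack=[0] mem=[13,0,0,0]
After op 4 (RCL M3): stack=[0,0] mem=[13,0,0,0]
After op 5 (swap): stack=[0,0] mem=[13,0,0,0]
After op 6 (*): stack=[0] mem=[13,0,0,0]
After op 7 (STO M1): stack=[empty] mem=[13,0,0,0]
After op 8 (push 2): stack=[2] mem=[13,0,0,0]
After op 9 (pop): stack=[empty] mem=[13,0,0,0]
After op 10 (RCL M1): stack=[0] mem=[13,0,0,0]
After op 11 (RCL M1): stack=[0,0] mem=[13,0,0,0]
After op 12 (push 6): stack=[0,0,6] mem=[13,0,0,0]
After op 13 (STO M0): stack=[0,0] mem=[6,0,0,0]
After op 14 (+): stack=[0] mem=[6,0,0,0]
After op 15 (push 19): stack=[0,19] mem=[6,0,0,0]
After op 16 (pop): stack=[0] mem=[6,0,0,0]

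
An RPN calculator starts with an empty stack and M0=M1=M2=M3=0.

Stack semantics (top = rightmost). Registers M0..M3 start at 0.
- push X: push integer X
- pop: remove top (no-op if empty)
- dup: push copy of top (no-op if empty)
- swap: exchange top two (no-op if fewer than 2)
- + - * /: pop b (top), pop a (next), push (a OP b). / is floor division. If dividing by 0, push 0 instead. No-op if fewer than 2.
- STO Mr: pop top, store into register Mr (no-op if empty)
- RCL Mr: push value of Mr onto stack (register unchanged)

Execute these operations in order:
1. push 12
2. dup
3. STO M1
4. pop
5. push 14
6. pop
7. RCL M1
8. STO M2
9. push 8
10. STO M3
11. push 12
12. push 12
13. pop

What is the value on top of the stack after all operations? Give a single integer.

Answer: 12

Derivation:
After op 1 (push 12): stack=[12] mem=[0,0,0,0]
After op 2 (dup): stack=[12,12] mem=[0,0,0,0]
After op 3 (STO M1): stack=[12] mem=[0,12,0,0]
After op 4 (pop): stack=[empty] mem=[0,12,0,0]
After op 5 (push 14): stack=[14] mem=[0,12,0,0]
After op 6 (pop): stack=[empty] mem=[0,12,0,0]
After op 7 (RCL M1): stack=[12] mem=[0,12,0,0]
After op 8 (STO M2): stack=[empty] mem=[0,12,12,0]
After op 9 (push 8): stack=[8] mem=[0,12,12,0]
After op 10 (STO M3): stack=[empty] mem=[0,12,12,8]
After op 11 (push 12): stack=[12] mem=[0,12,12,8]
After op 12 (push 12): stack=[12,12] mem=[0,12,12,8]
After op 13 (pop): stack=[12] mem=[0,12,12,8]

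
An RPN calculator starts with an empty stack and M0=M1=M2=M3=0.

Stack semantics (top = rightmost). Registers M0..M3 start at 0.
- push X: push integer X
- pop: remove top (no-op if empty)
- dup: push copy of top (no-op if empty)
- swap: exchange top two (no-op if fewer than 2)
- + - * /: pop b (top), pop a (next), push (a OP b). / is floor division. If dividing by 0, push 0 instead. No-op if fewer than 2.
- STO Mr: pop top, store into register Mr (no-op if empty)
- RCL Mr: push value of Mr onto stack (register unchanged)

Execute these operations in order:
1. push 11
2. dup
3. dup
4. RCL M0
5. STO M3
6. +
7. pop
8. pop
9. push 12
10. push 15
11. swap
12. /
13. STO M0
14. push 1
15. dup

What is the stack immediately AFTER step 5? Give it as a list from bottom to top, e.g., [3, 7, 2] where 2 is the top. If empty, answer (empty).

After op 1 (push 11): stack=[11] mem=[0,0,0,0]
After op 2 (dup): stack=[11,11] mem=[0,0,0,0]
After op 3 (dup): stack=[11,11,11] mem=[0,0,0,0]
After op 4 (RCL M0): stack=[11,11,11,0] mem=[0,0,0,0]
After op 5 (STO M3): stack=[11,11,11] mem=[0,0,0,0]

[11, 11, 11]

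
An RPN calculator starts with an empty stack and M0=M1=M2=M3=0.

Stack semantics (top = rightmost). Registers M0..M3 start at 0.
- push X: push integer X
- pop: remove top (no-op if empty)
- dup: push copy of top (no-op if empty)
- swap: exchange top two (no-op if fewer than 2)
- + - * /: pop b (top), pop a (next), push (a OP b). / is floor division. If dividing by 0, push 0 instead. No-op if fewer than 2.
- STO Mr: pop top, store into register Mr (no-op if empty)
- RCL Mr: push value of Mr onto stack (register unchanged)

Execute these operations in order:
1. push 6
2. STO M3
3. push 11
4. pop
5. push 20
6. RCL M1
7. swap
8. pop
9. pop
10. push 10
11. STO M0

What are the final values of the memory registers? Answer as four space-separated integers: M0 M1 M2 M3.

After op 1 (push 6): stack=[6] mem=[0,0,0,0]
After op 2 (STO M3): stack=[empty] mem=[0,0,0,6]
After op 3 (push 11): stack=[11] mem=[0,0,0,6]
After op 4 (pop): stack=[empty] mem=[0,0,0,6]
After op 5 (push 20): stack=[20] mem=[0,0,0,6]
After op 6 (RCL M1): stack=[20,0] mem=[0,0,0,6]
After op 7 (swap): stack=[0,20] mem=[0,0,0,6]
After op 8 (pop): stack=[0] mem=[0,0,0,6]
After op 9 (pop): stack=[empty] mem=[0,0,0,6]
After op 10 (push 10): stack=[10] mem=[0,0,0,6]
After op 11 (STO M0): stack=[empty] mem=[10,0,0,6]

Answer: 10 0 0 6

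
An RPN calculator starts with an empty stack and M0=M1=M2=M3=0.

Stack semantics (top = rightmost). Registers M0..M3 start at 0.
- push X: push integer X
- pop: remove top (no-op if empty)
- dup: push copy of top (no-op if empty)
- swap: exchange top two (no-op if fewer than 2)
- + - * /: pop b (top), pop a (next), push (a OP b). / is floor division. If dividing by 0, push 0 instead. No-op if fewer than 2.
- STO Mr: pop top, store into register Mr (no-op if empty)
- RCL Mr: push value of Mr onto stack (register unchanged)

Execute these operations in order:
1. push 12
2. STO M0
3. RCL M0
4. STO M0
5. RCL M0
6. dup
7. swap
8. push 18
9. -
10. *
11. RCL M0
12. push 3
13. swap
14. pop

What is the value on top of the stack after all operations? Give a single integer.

After op 1 (push 12): stack=[12] mem=[0,0,0,0]
After op 2 (STO M0): stack=[empty] mem=[12,0,0,0]
After op 3 (RCL M0): stack=[12] mem=[12,0,0,0]
After op 4 (STO M0): stack=[empty] mem=[12,0,0,0]
After op 5 (RCL M0): stack=[12] mem=[12,0,0,0]
After op 6 (dup): stack=[12,12] mem=[12,0,0,0]
After op 7 (swap): stack=[12,12] mem=[12,0,0,0]
After op 8 (push 18): stack=[12,12,18] mem=[12,0,0,0]
After op 9 (-): stack=[12,-6] mem=[12,0,0,0]
After op 10 (*): stack=[-72] mem=[12,0,0,0]
After op 11 (RCL M0): stack=[-72,12] mem=[12,0,0,0]
After op 12 (push 3): stack=[-72,12,3] mem=[12,0,0,0]
After op 13 (swap): stack=[-72,3,12] mem=[12,0,0,0]
After op 14 (pop): stack=[-72,3] mem=[12,0,0,0]

Answer: 3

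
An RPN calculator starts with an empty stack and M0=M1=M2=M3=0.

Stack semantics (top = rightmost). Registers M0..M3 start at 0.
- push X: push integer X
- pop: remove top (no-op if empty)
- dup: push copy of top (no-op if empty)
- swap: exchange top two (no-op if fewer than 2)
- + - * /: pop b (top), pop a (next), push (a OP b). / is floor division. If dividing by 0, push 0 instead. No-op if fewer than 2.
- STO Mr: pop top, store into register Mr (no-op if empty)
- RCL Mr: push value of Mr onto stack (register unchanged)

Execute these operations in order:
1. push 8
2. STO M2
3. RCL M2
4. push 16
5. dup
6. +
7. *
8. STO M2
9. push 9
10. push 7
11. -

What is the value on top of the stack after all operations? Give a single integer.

After op 1 (push 8): stack=[8] mem=[0,0,0,0]
After op 2 (STO M2): stack=[empty] mem=[0,0,8,0]
After op 3 (RCL M2): stack=[8] mem=[0,0,8,0]
After op 4 (push 16): stack=[8,16] mem=[0,0,8,0]
After op 5 (dup): stack=[8,16,16] mem=[0,0,8,0]
After op 6 (+): stack=[8,32] mem=[0,0,8,0]
After op 7 (*): stack=[256] mem=[0,0,8,0]
After op 8 (STO M2): stack=[empty] mem=[0,0,256,0]
After op 9 (push 9): stack=[9] mem=[0,0,256,0]
After op 10 (push 7): stack=[9,7] mem=[0,0,256,0]
After op 11 (-): stack=[2] mem=[0,0,256,0]

Answer: 2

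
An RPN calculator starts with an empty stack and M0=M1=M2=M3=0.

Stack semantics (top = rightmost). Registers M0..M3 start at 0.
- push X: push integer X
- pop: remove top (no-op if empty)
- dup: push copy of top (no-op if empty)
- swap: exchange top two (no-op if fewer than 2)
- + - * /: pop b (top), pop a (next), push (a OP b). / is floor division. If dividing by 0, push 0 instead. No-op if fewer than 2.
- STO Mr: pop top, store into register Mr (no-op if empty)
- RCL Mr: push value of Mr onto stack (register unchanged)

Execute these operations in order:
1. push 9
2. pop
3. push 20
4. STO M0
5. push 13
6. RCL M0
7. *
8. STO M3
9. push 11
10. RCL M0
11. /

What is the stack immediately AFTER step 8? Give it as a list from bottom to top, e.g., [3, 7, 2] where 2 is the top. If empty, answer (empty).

After op 1 (push 9): stack=[9] mem=[0,0,0,0]
After op 2 (pop): stack=[empty] mem=[0,0,0,0]
After op 3 (push 20): stack=[20] mem=[0,0,0,0]
After op 4 (STO M0): stack=[empty] mem=[20,0,0,0]
After op 5 (push 13): stack=[13] mem=[20,0,0,0]
After op 6 (RCL M0): stack=[13,20] mem=[20,0,0,0]
After op 7 (*): stack=[260] mem=[20,0,0,0]
After op 8 (STO M3): stack=[empty] mem=[20,0,0,260]

(empty)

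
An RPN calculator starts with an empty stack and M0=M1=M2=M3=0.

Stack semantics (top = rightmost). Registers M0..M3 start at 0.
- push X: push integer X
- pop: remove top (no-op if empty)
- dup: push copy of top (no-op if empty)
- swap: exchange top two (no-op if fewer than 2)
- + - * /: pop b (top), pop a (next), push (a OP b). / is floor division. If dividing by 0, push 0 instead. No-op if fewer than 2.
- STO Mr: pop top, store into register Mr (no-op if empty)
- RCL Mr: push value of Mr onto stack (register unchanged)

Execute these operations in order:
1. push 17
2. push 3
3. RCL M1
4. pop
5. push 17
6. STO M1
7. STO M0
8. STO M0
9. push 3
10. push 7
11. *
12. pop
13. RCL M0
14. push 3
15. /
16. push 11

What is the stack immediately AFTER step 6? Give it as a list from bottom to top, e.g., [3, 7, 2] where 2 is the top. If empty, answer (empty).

After op 1 (push 17): stack=[17] mem=[0,0,0,0]
After op 2 (push 3): stack=[17,3] mem=[0,0,0,0]
After op 3 (RCL M1): stack=[17,3,0] mem=[0,0,0,0]
After op 4 (pop): stack=[17,3] mem=[0,0,0,0]
After op 5 (push 17): stack=[17,3,17] mem=[0,0,0,0]
After op 6 (STO M1): stack=[17,3] mem=[0,17,0,0]

[17, 3]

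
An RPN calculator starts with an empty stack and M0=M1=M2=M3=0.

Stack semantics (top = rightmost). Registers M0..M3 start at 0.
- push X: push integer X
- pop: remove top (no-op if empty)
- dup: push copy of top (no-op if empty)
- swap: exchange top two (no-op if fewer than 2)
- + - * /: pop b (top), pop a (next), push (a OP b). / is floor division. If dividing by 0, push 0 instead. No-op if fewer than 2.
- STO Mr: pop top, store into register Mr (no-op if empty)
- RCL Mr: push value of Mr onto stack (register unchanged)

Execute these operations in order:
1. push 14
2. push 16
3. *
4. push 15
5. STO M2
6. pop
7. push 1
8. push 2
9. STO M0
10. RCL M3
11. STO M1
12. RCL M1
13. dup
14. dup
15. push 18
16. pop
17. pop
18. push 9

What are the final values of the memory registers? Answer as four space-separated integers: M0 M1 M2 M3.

After op 1 (push 14): stack=[14] mem=[0,0,0,0]
After op 2 (push 16): stack=[14,16] mem=[0,0,0,0]
After op 3 (*): stack=[224] mem=[0,0,0,0]
After op 4 (push 15): stack=[224,15] mem=[0,0,0,0]
After op 5 (STO M2): stack=[224] mem=[0,0,15,0]
After op 6 (pop): stack=[empty] mem=[0,0,15,0]
After op 7 (push 1): stack=[1] mem=[0,0,15,0]
After op 8 (push 2): stack=[1,2] mem=[0,0,15,0]
After op 9 (STO M0): stack=[1] mem=[2,0,15,0]
After op 10 (RCL M3): stack=[1,0] mem=[2,0,15,0]
After op 11 (STO M1): stack=[1] mem=[2,0,15,0]
After op 12 (RCL M1): stack=[1,0] mem=[2,0,15,0]
After op 13 (dup): stack=[1,0,0] mem=[2,0,15,0]
After op 14 (dup): stack=[1,0,0,0] mem=[2,0,15,0]
After op 15 (push 18): stack=[1,0,0,0,18] mem=[2,0,15,0]
After op 16 (pop): stack=[1,0,0,0] mem=[2,0,15,0]
After op 17 (pop): stack=[1,0,0] mem=[2,0,15,0]
After op 18 (push 9): stack=[1,0,0,9] mem=[2,0,15,0]

Answer: 2 0 15 0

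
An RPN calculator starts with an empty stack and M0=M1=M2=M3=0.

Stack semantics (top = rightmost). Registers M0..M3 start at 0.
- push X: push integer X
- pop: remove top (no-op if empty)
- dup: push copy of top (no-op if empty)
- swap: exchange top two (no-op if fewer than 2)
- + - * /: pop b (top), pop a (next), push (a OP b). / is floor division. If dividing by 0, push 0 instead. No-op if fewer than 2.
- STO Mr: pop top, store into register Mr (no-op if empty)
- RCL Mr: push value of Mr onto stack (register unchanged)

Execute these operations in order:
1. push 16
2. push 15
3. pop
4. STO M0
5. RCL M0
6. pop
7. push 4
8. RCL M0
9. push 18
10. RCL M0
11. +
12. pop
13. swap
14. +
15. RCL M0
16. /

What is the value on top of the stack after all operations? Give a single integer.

After op 1 (push 16): stack=[16] mem=[0,0,0,0]
After op 2 (push 15): stack=[16,15] mem=[0,0,0,0]
After op 3 (pop): stack=[16] mem=[0,0,0,0]
After op 4 (STO M0): stack=[empty] mem=[16,0,0,0]
After op 5 (RCL M0): stack=[16] mem=[16,0,0,0]
After op 6 (pop): stack=[empty] mem=[16,0,0,0]
After op 7 (push 4): stack=[4] mem=[16,0,0,0]
After op 8 (RCL M0): stack=[4,16] mem=[16,0,0,0]
After op 9 (push 18): stack=[4,16,18] mem=[16,0,0,0]
After op 10 (RCL M0): stack=[4,16,18,16] mem=[16,0,0,0]
After op 11 (+): stack=[4,16,34] mem=[16,0,0,0]
After op 12 (pop): stack=[4,16] mem=[16,0,0,0]
After op 13 (swap): stack=[16,4] mem=[16,0,0,0]
After op 14 (+): stack=[20] mem=[16,0,0,0]
After op 15 (RCL M0): stack=[20,16] mem=[16,0,0,0]
After op 16 (/): stack=[1] mem=[16,0,0,0]

Answer: 1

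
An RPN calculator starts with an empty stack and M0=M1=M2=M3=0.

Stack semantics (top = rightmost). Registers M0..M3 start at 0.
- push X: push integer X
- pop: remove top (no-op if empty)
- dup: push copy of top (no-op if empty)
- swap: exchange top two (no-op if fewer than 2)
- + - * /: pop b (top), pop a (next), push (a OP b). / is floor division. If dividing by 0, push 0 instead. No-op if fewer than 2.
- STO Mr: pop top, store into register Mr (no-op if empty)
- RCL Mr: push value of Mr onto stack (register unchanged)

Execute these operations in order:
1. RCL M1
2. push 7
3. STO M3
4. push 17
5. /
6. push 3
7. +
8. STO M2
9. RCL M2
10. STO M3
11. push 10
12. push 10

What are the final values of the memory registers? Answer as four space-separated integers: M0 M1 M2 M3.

Answer: 0 0 3 3

Derivation:
After op 1 (RCL M1): stack=[0] mem=[0,0,0,0]
After op 2 (push 7): stack=[0,7] mem=[0,0,0,0]
After op 3 (STO M3): stack=[0] mem=[0,0,0,7]
After op 4 (push 17): stack=[0,17] mem=[0,0,0,7]
After op 5 (/): stack=[0] mem=[0,0,0,7]
After op 6 (push 3): stack=[0,3] mem=[0,0,0,7]
After op 7 (+): stack=[3] mem=[0,0,0,7]
After op 8 (STO M2): stack=[empty] mem=[0,0,3,7]
After op 9 (RCL M2): stack=[3] mem=[0,0,3,7]
After op 10 (STO M3): stack=[empty] mem=[0,0,3,3]
After op 11 (push 10): stack=[10] mem=[0,0,3,3]
After op 12 (push 10): stack=[10,10] mem=[0,0,3,3]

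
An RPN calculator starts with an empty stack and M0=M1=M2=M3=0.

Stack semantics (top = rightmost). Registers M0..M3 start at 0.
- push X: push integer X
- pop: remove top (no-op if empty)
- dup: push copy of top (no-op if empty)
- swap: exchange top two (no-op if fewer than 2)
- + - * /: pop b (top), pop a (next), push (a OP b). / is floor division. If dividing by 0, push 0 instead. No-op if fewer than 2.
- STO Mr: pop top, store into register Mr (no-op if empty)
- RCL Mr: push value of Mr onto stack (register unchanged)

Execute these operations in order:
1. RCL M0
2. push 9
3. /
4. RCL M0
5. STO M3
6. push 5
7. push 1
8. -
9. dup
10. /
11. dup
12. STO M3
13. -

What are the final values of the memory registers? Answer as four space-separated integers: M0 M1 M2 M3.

After op 1 (RCL M0): stack=[0] mem=[0,0,0,0]
After op 2 (push 9): stack=[0,9] mem=[0,0,0,0]
After op 3 (/): stack=[0] mem=[0,0,0,0]
After op 4 (RCL M0): stack=[0,0] mem=[0,0,0,0]
After op 5 (STO M3): stack=[0] mem=[0,0,0,0]
After op 6 (push 5): stack=[0,5] mem=[0,0,0,0]
After op 7 (push 1): stack=[0,5,1] mem=[0,0,0,0]
After op 8 (-): stack=[0,4] mem=[0,0,0,0]
After op 9 (dup): stack=[0,4,4] mem=[0,0,0,0]
After op 10 (/): stack=[0,1] mem=[0,0,0,0]
After op 11 (dup): stack=[0,1,1] mem=[0,0,0,0]
After op 12 (STO M3): stack=[0,1] mem=[0,0,0,1]
After op 13 (-): stack=[-1] mem=[0,0,0,1]

Answer: 0 0 0 1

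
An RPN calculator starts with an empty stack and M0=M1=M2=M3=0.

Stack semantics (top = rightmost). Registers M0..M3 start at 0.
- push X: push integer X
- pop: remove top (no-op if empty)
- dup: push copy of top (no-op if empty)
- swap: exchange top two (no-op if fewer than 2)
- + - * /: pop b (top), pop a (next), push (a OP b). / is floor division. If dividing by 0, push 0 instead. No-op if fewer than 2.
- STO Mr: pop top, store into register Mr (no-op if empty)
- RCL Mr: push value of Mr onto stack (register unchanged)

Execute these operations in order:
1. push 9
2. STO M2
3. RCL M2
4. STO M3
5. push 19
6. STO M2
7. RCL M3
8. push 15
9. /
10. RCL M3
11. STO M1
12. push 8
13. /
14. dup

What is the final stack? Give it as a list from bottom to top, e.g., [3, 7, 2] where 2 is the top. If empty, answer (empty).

After op 1 (push 9): stack=[9] mem=[0,0,0,0]
After op 2 (STO M2): stack=[empty] mem=[0,0,9,0]
After op 3 (RCL M2): stack=[9] mem=[0,0,9,0]
After op 4 (STO M3): stack=[empty] mem=[0,0,9,9]
After op 5 (push 19): stack=[19] mem=[0,0,9,9]
After op 6 (STO M2): stack=[empty] mem=[0,0,19,9]
After op 7 (RCL M3): stack=[9] mem=[0,0,19,9]
After op 8 (push 15): stack=[9,15] mem=[0,0,19,9]
After op 9 (/): stack=[0] mem=[0,0,19,9]
After op 10 (RCL M3): stack=[0,9] mem=[0,0,19,9]
After op 11 (STO M1): stack=[0] mem=[0,9,19,9]
After op 12 (push 8): stack=[0,8] mem=[0,9,19,9]
After op 13 (/): stack=[0] mem=[0,9,19,9]
After op 14 (dup): stack=[0,0] mem=[0,9,19,9]

Answer: [0, 0]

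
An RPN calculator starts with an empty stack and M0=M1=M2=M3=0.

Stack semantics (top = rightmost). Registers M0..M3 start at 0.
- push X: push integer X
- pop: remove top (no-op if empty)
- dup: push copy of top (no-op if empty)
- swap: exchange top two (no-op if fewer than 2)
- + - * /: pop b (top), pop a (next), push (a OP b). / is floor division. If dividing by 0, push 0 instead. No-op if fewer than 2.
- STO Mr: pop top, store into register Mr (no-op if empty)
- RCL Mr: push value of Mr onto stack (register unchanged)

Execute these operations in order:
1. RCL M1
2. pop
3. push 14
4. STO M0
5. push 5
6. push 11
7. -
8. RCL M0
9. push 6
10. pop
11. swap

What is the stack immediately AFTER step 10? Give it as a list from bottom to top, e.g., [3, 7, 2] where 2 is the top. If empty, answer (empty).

After op 1 (RCL M1): stack=[0] mem=[0,0,0,0]
After op 2 (pop): stack=[empty] mem=[0,0,0,0]
After op 3 (push 14): stack=[14] mem=[0,0,0,0]
After op 4 (STO M0): stack=[empty] mem=[14,0,0,0]
After op 5 (push 5): stack=[5] mem=[14,0,0,0]
After op 6 (push 11): stack=[5,11] mem=[14,0,0,0]
After op 7 (-): stack=[-6] mem=[14,0,0,0]
After op 8 (RCL M0): stack=[-6,14] mem=[14,0,0,0]
After op 9 (push 6): stack=[-6,14,6] mem=[14,0,0,0]
After op 10 (pop): stack=[-6,14] mem=[14,0,0,0]

[-6, 14]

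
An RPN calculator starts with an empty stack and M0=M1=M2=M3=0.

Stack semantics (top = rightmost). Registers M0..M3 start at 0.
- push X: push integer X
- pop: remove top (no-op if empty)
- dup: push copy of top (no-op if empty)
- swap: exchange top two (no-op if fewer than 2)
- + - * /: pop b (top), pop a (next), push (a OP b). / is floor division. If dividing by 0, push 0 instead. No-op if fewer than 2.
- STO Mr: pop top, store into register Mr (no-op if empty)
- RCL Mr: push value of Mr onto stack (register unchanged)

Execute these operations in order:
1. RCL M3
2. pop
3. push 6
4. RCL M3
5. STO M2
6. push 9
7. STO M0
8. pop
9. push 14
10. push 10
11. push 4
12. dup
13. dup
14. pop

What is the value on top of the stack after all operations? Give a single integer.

After op 1 (RCL M3): stack=[0] mem=[0,0,0,0]
After op 2 (pop): stack=[empty] mem=[0,0,0,0]
After op 3 (push 6): stack=[6] mem=[0,0,0,0]
After op 4 (RCL M3): stack=[6,0] mem=[0,0,0,0]
After op 5 (STO M2): stack=[6] mem=[0,0,0,0]
After op 6 (push 9): stack=[6,9] mem=[0,0,0,0]
After op 7 (STO M0): stack=[6] mem=[9,0,0,0]
After op 8 (pop): stack=[empty] mem=[9,0,0,0]
After op 9 (push 14): stack=[14] mem=[9,0,0,0]
After op 10 (push 10): stack=[14,10] mem=[9,0,0,0]
After op 11 (push 4): stack=[14,10,4] mem=[9,0,0,0]
After op 12 (dup): stack=[14,10,4,4] mem=[9,0,0,0]
After op 13 (dup): stack=[14,10,4,4,4] mem=[9,0,0,0]
After op 14 (pop): stack=[14,10,4,4] mem=[9,0,0,0]

Answer: 4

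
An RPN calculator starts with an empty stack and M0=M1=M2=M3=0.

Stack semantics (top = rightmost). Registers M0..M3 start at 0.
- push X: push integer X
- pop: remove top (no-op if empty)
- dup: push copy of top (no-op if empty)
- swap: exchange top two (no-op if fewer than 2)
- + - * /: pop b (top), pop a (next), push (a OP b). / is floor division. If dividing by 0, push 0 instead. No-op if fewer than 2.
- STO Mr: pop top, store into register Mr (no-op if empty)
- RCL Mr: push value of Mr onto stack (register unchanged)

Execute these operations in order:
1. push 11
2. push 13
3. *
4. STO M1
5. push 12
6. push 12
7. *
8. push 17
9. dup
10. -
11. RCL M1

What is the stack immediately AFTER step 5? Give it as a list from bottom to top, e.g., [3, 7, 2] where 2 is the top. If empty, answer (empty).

After op 1 (push 11): stack=[11] mem=[0,0,0,0]
After op 2 (push 13): stack=[11,13] mem=[0,0,0,0]
After op 3 (*): stack=[143] mem=[0,0,0,0]
After op 4 (STO M1): stack=[empty] mem=[0,143,0,0]
After op 5 (push 12): stack=[12] mem=[0,143,0,0]

[12]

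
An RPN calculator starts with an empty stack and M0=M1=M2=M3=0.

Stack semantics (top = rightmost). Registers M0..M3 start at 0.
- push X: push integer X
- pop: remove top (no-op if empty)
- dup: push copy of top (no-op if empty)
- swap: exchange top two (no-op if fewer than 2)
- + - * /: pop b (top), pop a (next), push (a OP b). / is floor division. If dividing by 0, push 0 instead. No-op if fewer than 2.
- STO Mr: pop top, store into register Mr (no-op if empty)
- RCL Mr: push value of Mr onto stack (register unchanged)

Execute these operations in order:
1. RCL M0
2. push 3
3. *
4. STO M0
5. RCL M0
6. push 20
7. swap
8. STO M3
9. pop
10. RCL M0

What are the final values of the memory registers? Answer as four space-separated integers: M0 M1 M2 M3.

Answer: 0 0 0 0

Derivation:
After op 1 (RCL M0): stack=[0] mem=[0,0,0,0]
After op 2 (push 3): stack=[0,3] mem=[0,0,0,0]
After op 3 (*): stack=[0] mem=[0,0,0,0]
After op 4 (STO M0): stack=[empty] mem=[0,0,0,0]
After op 5 (RCL M0): stack=[0] mem=[0,0,0,0]
After op 6 (push 20): stack=[0,20] mem=[0,0,0,0]
After op 7 (swap): stack=[20,0] mem=[0,0,0,0]
After op 8 (STO M3): stack=[20] mem=[0,0,0,0]
After op 9 (pop): stack=[empty] mem=[0,0,0,0]
After op 10 (RCL M0): stack=[0] mem=[0,0,0,0]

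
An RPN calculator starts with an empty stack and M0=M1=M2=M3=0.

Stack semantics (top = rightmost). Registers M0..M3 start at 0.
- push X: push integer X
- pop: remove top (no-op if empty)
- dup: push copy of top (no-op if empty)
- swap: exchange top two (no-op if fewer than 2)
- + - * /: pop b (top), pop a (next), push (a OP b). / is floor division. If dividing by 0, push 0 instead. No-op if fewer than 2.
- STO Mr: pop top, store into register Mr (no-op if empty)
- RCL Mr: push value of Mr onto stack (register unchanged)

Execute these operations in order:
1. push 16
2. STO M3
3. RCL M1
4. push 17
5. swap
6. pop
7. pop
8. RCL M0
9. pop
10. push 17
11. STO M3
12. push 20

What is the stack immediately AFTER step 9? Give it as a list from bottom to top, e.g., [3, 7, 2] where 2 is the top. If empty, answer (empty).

After op 1 (push 16): stack=[16] mem=[0,0,0,0]
After op 2 (STO M3): stack=[empty] mem=[0,0,0,16]
After op 3 (RCL M1): stack=[0] mem=[0,0,0,16]
After op 4 (push 17): stack=[0,17] mem=[0,0,0,16]
After op 5 (swap): stack=[17,0] mem=[0,0,0,16]
After op 6 (pop): stack=[17] mem=[0,0,0,16]
After op 7 (pop): stack=[empty] mem=[0,0,0,16]
After op 8 (RCL M0): stack=[0] mem=[0,0,0,16]
After op 9 (pop): stack=[empty] mem=[0,0,0,16]

(empty)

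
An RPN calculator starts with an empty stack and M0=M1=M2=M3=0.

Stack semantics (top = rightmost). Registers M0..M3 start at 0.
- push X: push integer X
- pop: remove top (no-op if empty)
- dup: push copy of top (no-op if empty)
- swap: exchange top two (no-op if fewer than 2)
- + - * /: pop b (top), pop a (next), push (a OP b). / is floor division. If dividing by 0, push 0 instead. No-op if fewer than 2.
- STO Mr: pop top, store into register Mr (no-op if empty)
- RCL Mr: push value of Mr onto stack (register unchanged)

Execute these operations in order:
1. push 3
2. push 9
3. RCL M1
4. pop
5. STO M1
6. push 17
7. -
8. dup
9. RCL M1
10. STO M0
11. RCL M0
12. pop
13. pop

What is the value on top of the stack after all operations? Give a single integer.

After op 1 (push 3): stack=[3] mem=[0,0,0,0]
After op 2 (push 9): stack=[3,9] mem=[0,0,0,0]
After op 3 (RCL M1): stack=[3,9,0] mem=[0,0,0,0]
After op 4 (pop): stack=[3,9] mem=[0,0,0,0]
After op 5 (STO M1): stack=[3] mem=[0,9,0,0]
After op 6 (push 17): stack=[3,17] mem=[0,9,0,0]
After op 7 (-): stack=[-14] mem=[0,9,0,0]
After op 8 (dup): stack=[-14,-14] mem=[0,9,0,0]
After op 9 (RCL M1): stack=[-14,-14,9] mem=[0,9,0,0]
After op 10 (STO M0): stack=[-14,-14] mem=[9,9,0,0]
After op 11 (RCL M0): stack=[-14,-14,9] mem=[9,9,0,0]
After op 12 (pop): stack=[-14,-14] mem=[9,9,0,0]
After op 13 (pop): stack=[-14] mem=[9,9,0,0]

Answer: -14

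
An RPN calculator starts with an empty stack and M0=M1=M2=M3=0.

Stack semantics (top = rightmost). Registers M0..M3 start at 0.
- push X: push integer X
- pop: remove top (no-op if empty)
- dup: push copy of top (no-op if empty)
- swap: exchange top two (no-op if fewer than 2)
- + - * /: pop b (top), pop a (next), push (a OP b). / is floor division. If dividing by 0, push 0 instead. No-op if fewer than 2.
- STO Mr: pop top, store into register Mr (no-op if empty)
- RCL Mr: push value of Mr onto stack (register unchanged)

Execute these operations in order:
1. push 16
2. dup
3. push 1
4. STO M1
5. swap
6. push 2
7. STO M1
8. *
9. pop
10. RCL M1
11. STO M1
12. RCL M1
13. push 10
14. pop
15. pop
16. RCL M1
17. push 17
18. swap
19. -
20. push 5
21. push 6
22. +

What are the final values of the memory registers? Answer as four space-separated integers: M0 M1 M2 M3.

After op 1 (push 16): stack=[16] mem=[0,0,0,0]
After op 2 (dup): stack=[16,16] mem=[0,0,0,0]
After op 3 (push 1): stack=[16,16,1] mem=[0,0,0,0]
After op 4 (STO M1): stack=[16,16] mem=[0,1,0,0]
After op 5 (swap): stack=[16,16] mem=[0,1,0,0]
After op 6 (push 2): stack=[16,16,2] mem=[0,1,0,0]
After op 7 (STO M1): stack=[16,16] mem=[0,2,0,0]
After op 8 (*): stack=[256] mem=[0,2,0,0]
After op 9 (pop): stack=[empty] mem=[0,2,0,0]
After op 10 (RCL M1): stack=[2] mem=[0,2,0,0]
After op 11 (STO M1): stack=[empty] mem=[0,2,0,0]
After op 12 (RCL M1): stack=[2] mem=[0,2,0,0]
After op 13 (push 10): stack=[2,10] mem=[0,2,0,0]
After op 14 (pop): stack=[2] mem=[0,2,0,0]
After op 15 (pop): stack=[empty] mem=[0,2,0,0]
After op 16 (RCL M1): stack=[2] mem=[0,2,0,0]
After op 17 (push 17): stack=[2,17] mem=[0,2,0,0]
After op 18 (swap): stack=[17,2] mem=[0,2,0,0]
After op 19 (-): stack=[15] mem=[0,2,0,0]
After op 20 (push 5): stack=[15,5] mem=[0,2,0,0]
After op 21 (push 6): stack=[15,5,6] mem=[0,2,0,0]
After op 22 (+): stack=[15,11] mem=[0,2,0,0]

Answer: 0 2 0 0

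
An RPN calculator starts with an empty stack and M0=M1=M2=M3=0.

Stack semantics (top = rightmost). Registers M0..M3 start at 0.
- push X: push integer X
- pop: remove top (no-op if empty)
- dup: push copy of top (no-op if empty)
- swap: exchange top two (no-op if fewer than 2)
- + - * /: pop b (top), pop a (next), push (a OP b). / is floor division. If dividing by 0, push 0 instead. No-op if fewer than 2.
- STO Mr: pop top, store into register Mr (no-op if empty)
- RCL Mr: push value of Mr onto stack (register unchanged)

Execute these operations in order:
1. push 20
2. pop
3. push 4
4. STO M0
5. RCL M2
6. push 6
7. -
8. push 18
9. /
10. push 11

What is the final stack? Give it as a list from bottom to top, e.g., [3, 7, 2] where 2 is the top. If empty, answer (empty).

Answer: [-1, 11]

Derivation:
After op 1 (push 20): stack=[20] mem=[0,0,0,0]
After op 2 (pop): stack=[empty] mem=[0,0,0,0]
After op 3 (push 4): stack=[4] mem=[0,0,0,0]
After op 4 (STO M0): stack=[empty] mem=[4,0,0,0]
After op 5 (RCL M2): stack=[0] mem=[4,0,0,0]
After op 6 (push 6): stack=[0,6] mem=[4,0,0,0]
After op 7 (-): stack=[-6] mem=[4,0,0,0]
After op 8 (push 18): stack=[-6,18] mem=[4,0,0,0]
After op 9 (/): stack=[-1] mem=[4,0,0,0]
After op 10 (push 11): stack=[-1,11] mem=[4,0,0,0]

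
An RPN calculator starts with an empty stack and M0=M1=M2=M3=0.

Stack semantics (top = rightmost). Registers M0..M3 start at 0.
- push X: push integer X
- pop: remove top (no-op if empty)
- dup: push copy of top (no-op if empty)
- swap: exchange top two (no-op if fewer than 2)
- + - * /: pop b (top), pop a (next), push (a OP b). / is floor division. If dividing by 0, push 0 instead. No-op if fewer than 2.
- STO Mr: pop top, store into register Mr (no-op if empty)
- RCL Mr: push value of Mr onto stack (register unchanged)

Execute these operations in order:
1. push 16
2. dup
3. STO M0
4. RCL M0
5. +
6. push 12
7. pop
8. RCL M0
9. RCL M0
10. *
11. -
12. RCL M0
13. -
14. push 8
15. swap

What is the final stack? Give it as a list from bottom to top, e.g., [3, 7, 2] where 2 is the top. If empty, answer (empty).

Answer: [8, -240]

Derivation:
After op 1 (push 16): stack=[16] mem=[0,0,0,0]
After op 2 (dup): stack=[16,16] mem=[0,0,0,0]
After op 3 (STO M0): stack=[16] mem=[16,0,0,0]
After op 4 (RCL M0): stack=[16,16] mem=[16,0,0,0]
After op 5 (+): stack=[32] mem=[16,0,0,0]
After op 6 (push 12): stack=[32,12] mem=[16,0,0,0]
After op 7 (pop): stack=[32] mem=[16,0,0,0]
After op 8 (RCL M0): stack=[32,16] mem=[16,0,0,0]
After op 9 (RCL M0): stack=[32,16,16] mem=[16,0,0,0]
After op 10 (*): stack=[32,256] mem=[16,0,0,0]
After op 11 (-): stack=[-224] mem=[16,0,0,0]
After op 12 (RCL M0): stack=[-224,16] mem=[16,0,0,0]
After op 13 (-): stack=[-240] mem=[16,0,0,0]
After op 14 (push 8): stack=[-240,8] mem=[16,0,0,0]
After op 15 (swap): stack=[8,-240] mem=[16,0,0,0]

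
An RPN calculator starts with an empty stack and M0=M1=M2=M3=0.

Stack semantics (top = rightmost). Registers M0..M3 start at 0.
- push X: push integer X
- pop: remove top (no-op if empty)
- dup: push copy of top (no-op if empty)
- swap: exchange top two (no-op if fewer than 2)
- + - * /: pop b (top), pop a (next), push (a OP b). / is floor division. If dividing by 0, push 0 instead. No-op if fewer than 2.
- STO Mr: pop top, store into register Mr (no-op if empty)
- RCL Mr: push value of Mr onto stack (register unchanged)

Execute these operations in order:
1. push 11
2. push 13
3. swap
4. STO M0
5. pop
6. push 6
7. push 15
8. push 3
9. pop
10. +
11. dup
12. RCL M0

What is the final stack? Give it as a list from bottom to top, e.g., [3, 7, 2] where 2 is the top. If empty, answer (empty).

Answer: [21, 21, 11]

Derivation:
After op 1 (push 11): stack=[11] mem=[0,0,0,0]
After op 2 (push 13): stack=[11,13] mem=[0,0,0,0]
After op 3 (swap): stack=[13,11] mem=[0,0,0,0]
After op 4 (STO M0): stack=[13] mem=[11,0,0,0]
After op 5 (pop): stack=[empty] mem=[11,0,0,0]
After op 6 (push 6): stack=[6] mem=[11,0,0,0]
After op 7 (push 15): stack=[6,15] mem=[11,0,0,0]
After op 8 (push 3): stack=[6,15,3] mem=[11,0,0,0]
After op 9 (pop): stack=[6,15] mem=[11,0,0,0]
After op 10 (+): stack=[21] mem=[11,0,0,0]
After op 11 (dup): stack=[21,21] mem=[11,0,0,0]
After op 12 (RCL M0): stack=[21,21,11] mem=[11,0,0,0]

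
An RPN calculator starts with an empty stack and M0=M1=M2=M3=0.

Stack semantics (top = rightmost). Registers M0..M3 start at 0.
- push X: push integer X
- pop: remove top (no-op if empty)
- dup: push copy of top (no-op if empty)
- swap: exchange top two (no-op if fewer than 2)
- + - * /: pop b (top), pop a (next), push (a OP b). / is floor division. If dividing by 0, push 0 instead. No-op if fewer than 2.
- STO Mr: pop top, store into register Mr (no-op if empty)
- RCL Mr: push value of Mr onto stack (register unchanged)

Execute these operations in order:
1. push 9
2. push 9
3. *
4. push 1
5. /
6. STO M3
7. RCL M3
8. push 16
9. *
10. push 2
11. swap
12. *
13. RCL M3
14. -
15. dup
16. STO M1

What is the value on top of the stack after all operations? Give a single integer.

After op 1 (push 9): stack=[9] mem=[0,0,0,0]
After op 2 (push 9): stack=[9,9] mem=[0,0,0,0]
After op 3 (*): stack=[81] mem=[0,0,0,0]
After op 4 (push 1): stack=[81,1] mem=[0,0,0,0]
After op 5 (/): stack=[81] mem=[0,0,0,0]
After op 6 (STO M3): stack=[empty] mem=[0,0,0,81]
After op 7 (RCL M3): stack=[81] mem=[0,0,0,81]
After op 8 (push 16): stack=[81,16] mem=[0,0,0,81]
After op 9 (*): stack=[1296] mem=[0,0,0,81]
After op 10 (push 2): stack=[1296,2] mem=[0,0,0,81]
After op 11 (swap): stack=[2,1296] mem=[0,0,0,81]
After op 12 (*): stack=[2592] mem=[0,0,0,81]
After op 13 (RCL M3): stack=[2592,81] mem=[0,0,0,81]
After op 14 (-): stack=[2511] mem=[0,0,0,81]
After op 15 (dup): stack=[2511,2511] mem=[0,0,0,81]
After op 16 (STO M1): stack=[2511] mem=[0,2511,0,81]

Answer: 2511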